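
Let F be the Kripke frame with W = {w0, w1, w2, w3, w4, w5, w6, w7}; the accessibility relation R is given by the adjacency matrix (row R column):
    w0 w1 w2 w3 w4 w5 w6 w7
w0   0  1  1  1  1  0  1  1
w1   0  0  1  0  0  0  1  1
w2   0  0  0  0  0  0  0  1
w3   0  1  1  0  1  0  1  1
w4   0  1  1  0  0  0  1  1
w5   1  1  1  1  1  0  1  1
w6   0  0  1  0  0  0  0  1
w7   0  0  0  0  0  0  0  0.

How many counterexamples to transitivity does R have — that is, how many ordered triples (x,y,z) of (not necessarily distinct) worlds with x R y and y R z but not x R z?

0

R is transitive; there are no such tuples.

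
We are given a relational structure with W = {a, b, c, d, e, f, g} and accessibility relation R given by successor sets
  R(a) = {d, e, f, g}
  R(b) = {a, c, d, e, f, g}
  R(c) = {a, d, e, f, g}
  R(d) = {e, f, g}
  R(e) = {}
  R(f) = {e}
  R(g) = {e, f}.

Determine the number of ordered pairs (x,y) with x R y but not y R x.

21

Enumerating: (a,d), (a,e), (a,f), (a,g), (b,a), (b,c), (b,d), (b,e), (b,f), (b,g), (c,a), (c,d), … and 9 more.
Total: 21.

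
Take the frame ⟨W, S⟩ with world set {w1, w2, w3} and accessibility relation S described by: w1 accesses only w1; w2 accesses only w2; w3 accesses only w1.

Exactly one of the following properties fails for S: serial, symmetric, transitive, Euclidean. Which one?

Serial: yes — every world has a successor (e.g. w1 S w1).
Symmetric: no — w3 S w1 but not w1 S w3.
Transitive: yes — every two-step S-path is closed by a direct edge.
Euclidean: yes — any two successors of a common world are S-related.
Only symmetric fails.

symmetric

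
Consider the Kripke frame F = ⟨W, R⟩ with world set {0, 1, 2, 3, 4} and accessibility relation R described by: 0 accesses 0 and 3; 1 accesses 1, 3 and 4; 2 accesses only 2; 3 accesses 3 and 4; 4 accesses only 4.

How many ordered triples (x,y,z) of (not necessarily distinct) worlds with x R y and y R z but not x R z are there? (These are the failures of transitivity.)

Enumerating: (0,3,4).

1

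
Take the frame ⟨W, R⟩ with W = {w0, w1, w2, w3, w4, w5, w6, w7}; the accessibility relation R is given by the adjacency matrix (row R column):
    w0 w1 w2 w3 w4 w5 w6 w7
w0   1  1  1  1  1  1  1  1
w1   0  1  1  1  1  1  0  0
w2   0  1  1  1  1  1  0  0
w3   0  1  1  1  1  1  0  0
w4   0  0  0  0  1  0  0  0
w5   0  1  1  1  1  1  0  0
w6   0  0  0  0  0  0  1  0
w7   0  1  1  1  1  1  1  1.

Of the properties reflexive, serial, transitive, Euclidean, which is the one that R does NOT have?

Reflexive: yes — every world is R-related to itself.
Serial: yes — every world has a successor (e.g. w0 R w0).
Transitive: yes — every two-step R-path is closed by a direct edge.
Euclidean: no — w0 R w1 and w0 R w6, but not w1 R w6.
Only Euclidean fails.

Euclidean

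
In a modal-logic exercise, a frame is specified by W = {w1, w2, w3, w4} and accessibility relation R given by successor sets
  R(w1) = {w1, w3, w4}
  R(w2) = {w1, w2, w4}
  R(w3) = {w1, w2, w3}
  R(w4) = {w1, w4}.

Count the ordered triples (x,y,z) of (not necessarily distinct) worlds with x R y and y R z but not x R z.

5

Enumerating: (w1,w3,w2), (w2,w1,w3), (w3,w1,w4), (w3,w2,w4), (w4,w1,w3).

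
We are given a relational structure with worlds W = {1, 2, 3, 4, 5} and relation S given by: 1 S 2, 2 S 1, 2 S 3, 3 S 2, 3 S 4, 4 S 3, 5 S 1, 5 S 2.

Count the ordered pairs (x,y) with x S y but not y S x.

Enumerating: (5,1), (5,2).

2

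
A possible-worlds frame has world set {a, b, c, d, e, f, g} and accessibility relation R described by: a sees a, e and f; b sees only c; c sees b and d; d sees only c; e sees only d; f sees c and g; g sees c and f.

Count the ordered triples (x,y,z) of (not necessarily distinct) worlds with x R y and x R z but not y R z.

19

Enumerating: (a,e,a), (a,e,e), (a,e,f), (a,f,a), (a,f,e), (a,f,f), (b,c,c), (c,b,b), (c,b,d), (c,d,b), (c,d,d), (d,c,c), … and 7 more.
Total: 19.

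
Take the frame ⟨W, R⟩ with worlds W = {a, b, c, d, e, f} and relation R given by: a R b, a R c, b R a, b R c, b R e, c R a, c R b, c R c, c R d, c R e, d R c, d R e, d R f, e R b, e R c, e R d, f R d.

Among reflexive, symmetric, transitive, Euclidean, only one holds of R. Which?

Reflexive: no — a is not related to itself.
Symmetric: yes — every pair in R has its reverse in R.
Transitive: no — a R b and b R e, but not a R e.
Euclidean: no — b R a and b R e, but not a R e.
Only symmetric holds.

symmetric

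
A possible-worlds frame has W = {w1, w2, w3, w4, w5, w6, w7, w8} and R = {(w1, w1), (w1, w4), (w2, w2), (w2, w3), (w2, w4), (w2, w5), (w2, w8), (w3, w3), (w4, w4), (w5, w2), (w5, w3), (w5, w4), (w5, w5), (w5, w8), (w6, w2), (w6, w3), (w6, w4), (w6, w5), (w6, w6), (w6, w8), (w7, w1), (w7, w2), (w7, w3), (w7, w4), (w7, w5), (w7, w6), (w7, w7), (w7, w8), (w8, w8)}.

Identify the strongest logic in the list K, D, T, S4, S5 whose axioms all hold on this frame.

S4

Serial (axiom D): yes — every world has a successor (e.g. w1 R w1).
Reflexive (axiom T): yes — every world is R-related to itself.
Transitive (axiom 4): yes — every two-step R-path is closed by a direct edge.
Euclidean (axiom 5): no — w2 R w3 and w2 R w4, but not w3 R w4.
So F validates K, D, T, S4; S5 would additionally require R to be Euclidean. The strongest is S4.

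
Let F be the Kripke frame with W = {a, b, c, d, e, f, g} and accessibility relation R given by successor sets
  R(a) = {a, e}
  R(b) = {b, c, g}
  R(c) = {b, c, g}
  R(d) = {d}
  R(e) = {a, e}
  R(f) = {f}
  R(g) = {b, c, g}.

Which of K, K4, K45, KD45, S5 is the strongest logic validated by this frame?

S5

Transitive (axiom 4): yes — every two-step R-path is closed by a direct edge.
Euclidean (axiom 5): yes — any two successors of a common world are R-related.
Serial (axiom D): yes — every world has a successor (e.g. a R a).
Reflexive (axiom T): yes — every world is R-related to itself.
So F validates K, K4, K45, KD45, S5. The strongest is S5.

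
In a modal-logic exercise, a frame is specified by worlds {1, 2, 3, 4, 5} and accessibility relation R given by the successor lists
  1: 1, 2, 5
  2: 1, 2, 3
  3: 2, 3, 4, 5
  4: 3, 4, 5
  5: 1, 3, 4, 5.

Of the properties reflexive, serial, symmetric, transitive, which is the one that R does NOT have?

Reflexive: yes — every world is R-related to itself.
Serial: yes — every world has a successor (e.g. 1 R 1).
Symmetric: yes — every pair in R has its reverse in R.
Transitive: no — 1 R 2 and 2 R 3, but not 1 R 3.
Only transitive fails.

transitive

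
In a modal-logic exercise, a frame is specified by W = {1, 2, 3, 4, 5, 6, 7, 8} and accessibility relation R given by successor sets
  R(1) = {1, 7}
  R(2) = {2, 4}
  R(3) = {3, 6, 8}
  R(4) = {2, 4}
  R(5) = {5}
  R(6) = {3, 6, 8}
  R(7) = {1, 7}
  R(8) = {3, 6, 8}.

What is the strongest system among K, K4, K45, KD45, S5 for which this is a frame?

Transitive (axiom 4): yes — every two-step R-path is closed by a direct edge.
Euclidean (axiom 5): yes — any two successors of a common world are R-related.
Serial (axiom D): yes — every world has a successor (e.g. 1 R 1).
Reflexive (axiom T): yes — every world is R-related to itself.
So F validates K, K4, K45, KD45, S5. The strongest is S5.

S5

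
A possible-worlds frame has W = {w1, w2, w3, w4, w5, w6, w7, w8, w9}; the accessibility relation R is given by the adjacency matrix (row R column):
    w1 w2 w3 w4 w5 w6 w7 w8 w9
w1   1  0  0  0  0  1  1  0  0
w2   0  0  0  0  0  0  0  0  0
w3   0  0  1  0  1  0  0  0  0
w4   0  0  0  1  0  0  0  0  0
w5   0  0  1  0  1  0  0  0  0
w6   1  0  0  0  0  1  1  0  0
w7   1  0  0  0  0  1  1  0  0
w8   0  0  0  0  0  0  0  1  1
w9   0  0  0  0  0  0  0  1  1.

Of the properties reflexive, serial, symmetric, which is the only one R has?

Reflexive: no — w2 is not related to itself.
Serial: no — w2 has no R-successor.
Symmetric: yes — every pair in R has its reverse in R.
Only symmetric holds.

symmetric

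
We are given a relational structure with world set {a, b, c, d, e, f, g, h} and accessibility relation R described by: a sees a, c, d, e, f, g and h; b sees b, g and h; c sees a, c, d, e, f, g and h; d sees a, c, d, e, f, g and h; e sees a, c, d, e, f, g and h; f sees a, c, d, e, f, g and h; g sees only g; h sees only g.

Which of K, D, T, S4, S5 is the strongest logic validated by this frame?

D

Serial (axiom D): yes — every world has a successor (e.g. a R a).
Reflexive (axiom T): no — h is not related to itself.
Transitive (axiom 4): yes — every two-step R-path is closed by a direct edge.
Euclidean (axiom 5): no — a R g and a R c, but not g R c.
So F validates K, D; T would additionally require R to be reflexive. The strongest is D.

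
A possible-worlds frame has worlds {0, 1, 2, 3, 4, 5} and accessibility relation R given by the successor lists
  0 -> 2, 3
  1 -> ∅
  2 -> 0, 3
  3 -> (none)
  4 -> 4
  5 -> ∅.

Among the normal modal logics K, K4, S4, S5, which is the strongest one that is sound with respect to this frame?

Transitive (axiom 4): no — 0 R 2 and 2 R 0, but not 0 R 0.
Reflexive (axiom T): no — 0 is not related to itself.
Euclidean (axiom 5): no — 0 R 3 and 0 R 2, but not 3 R 2.
So F validates K; K4 would additionally require R to be transitive. The strongest is K.

K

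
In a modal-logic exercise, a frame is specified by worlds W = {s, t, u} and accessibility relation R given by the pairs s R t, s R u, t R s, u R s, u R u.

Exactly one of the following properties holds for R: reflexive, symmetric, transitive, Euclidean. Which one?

Reflexive: no — s is not related to itself.
Symmetric: yes — every pair in R has its reverse in R.
Transitive: no — t R s and s R u, but not t R u.
Euclidean: no — s R t and s R u, but not t R u.
Only symmetric holds.

symmetric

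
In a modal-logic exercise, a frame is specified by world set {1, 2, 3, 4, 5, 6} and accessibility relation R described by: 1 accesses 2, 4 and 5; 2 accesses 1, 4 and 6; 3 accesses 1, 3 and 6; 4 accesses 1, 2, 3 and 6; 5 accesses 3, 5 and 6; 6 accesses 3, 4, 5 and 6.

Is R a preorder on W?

No

Reflexive: no — 1 is not related to itself.
Transitive: no — 1 R 2 and 2 R 6, but not 1 R 6.
So R is not a preorder.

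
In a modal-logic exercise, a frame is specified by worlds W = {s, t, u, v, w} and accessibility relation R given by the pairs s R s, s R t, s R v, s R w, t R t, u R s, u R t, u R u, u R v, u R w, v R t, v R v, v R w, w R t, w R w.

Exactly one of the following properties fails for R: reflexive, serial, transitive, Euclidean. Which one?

Euclidean

Reflexive: yes — every world is R-related to itself.
Serial: yes — every world has a successor (e.g. s R s).
Transitive: yes — every two-step R-path is closed by a direct edge.
Euclidean: no — s R t and s R v, but not t R v.
Only Euclidean fails.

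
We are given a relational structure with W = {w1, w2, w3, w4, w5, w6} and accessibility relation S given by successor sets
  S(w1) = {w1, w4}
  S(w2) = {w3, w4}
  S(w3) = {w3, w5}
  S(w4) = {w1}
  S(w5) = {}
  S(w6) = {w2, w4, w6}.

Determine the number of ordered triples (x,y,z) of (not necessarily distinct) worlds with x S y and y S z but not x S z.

Enumerating: (w2,w3,w5), (w2,w4,w1), (w4,w1,w4), (w6,w2,w3), (w6,w4,w1).

5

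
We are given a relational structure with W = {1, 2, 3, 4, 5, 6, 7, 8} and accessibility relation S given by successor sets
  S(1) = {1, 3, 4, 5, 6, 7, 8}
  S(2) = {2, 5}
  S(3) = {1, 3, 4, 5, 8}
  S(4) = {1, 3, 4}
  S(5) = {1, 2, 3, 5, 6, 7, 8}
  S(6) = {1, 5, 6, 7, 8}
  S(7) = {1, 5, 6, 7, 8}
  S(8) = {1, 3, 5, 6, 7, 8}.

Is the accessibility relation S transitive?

No

Transitive: no — 1 S 5 and 5 S 2, but not 1 S 2.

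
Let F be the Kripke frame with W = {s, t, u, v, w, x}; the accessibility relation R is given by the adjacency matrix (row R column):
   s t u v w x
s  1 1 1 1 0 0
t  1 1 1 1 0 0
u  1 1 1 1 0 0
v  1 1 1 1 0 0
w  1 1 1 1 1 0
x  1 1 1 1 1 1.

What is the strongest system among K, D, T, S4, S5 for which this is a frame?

Serial (axiom D): yes — every world has a successor (e.g. s R s).
Reflexive (axiom T): yes — every world is R-related to itself.
Transitive (axiom 4): yes — every two-step R-path is closed by a direct edge.
Euclidean (axiom 5): no — x R s and x R w, but not s R w.
So F validates K, D, T, S4; S5 would additionally require R to be Euclidean. The strongest is S4.

S4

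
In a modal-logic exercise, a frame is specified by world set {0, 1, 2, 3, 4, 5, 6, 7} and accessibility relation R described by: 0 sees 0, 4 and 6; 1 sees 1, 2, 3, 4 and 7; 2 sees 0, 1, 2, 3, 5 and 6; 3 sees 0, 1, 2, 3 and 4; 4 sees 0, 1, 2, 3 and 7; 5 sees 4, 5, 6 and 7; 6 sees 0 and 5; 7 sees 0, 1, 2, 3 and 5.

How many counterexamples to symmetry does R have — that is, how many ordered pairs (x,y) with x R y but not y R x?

Enumerating: (2,0), (2,5), (2,6), (3,0), (4,2), (4,7), (5,4), (7,0), (7,2), (7,3).

10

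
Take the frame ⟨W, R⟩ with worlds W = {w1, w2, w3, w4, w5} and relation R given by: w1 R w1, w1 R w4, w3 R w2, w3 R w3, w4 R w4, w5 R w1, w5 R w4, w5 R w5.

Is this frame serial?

No

Serial: no — w2 has no R-successor.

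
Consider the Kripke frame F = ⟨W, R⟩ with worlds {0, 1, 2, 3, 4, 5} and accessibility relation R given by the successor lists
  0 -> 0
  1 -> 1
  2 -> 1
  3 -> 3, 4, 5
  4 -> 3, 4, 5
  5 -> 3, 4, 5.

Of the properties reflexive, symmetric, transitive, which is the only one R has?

transitive

Reflexive: no — 2 is not related to itself.
Symmetric: no — 2 R 1 but not 1 R 2.
Transitive: yes — every two-step R-path is closed by a direct edge.
Only transitive holds.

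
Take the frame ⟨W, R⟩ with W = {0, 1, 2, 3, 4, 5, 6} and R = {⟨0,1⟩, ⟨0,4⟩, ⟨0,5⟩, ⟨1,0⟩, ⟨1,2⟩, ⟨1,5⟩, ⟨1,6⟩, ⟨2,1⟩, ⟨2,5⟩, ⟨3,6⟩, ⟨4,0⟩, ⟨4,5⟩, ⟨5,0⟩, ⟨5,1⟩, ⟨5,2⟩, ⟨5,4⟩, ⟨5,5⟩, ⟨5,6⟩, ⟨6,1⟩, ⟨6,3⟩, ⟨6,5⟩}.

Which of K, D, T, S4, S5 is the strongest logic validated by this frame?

D

Serial (axiom D): yes — every world has a successor (e.g. 0 R 1).
Reflexive (axiom T): no — 0 is not related to itself.
Transitive (axiom 4): no — 0 R 1 and 1 R 2, but not 0 R 2.
Euclidean (axiom 5): no — 0 R 1 and 0 R 4, but not 1 R 4.
So F validates K, D; T would additionally require R to be reflexive. The strongest is D.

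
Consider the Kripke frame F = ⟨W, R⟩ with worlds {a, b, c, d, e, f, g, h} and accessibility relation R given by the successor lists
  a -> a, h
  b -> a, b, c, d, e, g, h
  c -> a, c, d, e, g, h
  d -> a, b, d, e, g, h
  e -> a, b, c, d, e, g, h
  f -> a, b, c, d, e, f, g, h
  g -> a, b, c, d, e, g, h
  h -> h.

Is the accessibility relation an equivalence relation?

No

Reflexive: yes — every world is R-related to itself.
Symmetric: no — a R h but not h R a.
Transitive: no — c R d and d R b, but not c R b.
So R is not an equivalence relation.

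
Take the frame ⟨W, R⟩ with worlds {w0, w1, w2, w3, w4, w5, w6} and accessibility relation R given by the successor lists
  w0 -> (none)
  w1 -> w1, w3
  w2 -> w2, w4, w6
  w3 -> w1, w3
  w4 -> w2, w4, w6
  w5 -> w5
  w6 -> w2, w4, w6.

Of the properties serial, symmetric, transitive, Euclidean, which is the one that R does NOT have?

serial

Serial: no — w0 has no R-successor.
Symmetric: yes — every pair in R has its reverse in R.
Transitive: yes — every two-step R-path is closed by a direct edge.
Euclidean: yes — any two successors of a common world are R-related.
Only serial fails.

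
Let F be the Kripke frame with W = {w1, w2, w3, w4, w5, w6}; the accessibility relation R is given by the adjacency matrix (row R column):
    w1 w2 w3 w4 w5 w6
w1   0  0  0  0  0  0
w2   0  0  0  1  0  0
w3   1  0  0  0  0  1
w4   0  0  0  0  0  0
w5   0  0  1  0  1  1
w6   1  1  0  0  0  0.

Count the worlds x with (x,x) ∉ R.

5

Enumerating: w1, w2, w3, w4, w6.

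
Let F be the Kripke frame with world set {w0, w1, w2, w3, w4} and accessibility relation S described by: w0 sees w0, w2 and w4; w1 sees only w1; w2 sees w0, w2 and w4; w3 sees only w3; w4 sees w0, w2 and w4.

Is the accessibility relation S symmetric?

Yes

Symmetric: yes — every pair in S has its reverse in S.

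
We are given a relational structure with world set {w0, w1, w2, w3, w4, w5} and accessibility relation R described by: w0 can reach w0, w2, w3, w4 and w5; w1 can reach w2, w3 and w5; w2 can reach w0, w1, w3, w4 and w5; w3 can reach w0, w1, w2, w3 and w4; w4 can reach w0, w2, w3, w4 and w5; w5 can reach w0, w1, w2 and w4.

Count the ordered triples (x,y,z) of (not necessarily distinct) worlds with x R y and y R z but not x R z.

Enumerating: (w0,w2,w1), (w0,w3,w1), (w0,w5,w1), (w1,w2,w0), (w1,w2,w1), (w1,w2,w4), (w1,w3,w0), (w1,w3,w1), (w1,w3,w4), (w1,w5,w0), (w1,w5,w1), (w1,w5,w4), … and 20 more.
Total: 32.

32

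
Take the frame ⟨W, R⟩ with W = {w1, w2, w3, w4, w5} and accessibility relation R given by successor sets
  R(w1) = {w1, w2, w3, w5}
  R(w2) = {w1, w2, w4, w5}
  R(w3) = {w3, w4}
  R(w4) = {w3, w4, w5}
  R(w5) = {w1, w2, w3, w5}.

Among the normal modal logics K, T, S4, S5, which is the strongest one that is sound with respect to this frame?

Reflexive (axiom T): yes — every world is R-related to itself.
Transitive (axiom 4): no — w1 R w2 and w2 R w4, but not w1 R w4.
Euclidean (axiom 5): no — w1 R w2 and w1 R w3, but not w2 R w3.
So F validates K, T; S4 would additionally require R to be transitive. The strongest is T.

T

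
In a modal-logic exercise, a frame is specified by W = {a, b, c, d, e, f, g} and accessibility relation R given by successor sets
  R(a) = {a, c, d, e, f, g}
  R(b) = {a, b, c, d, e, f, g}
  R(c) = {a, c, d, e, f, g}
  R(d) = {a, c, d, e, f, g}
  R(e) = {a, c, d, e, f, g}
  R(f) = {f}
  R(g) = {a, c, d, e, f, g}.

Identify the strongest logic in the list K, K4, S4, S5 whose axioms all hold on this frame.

Transitive (axiom 4): yes — every two-step R-path is closed by a direct edge.
Reflexive (axiom T): yes — every world is R-related to itself.
Euclidean (axiom 5): no — a R f and a R c, but not f R c.
So F validates K, K4, S4; S5 would additionally require R to be Euclidean. The strongest is S4.

S4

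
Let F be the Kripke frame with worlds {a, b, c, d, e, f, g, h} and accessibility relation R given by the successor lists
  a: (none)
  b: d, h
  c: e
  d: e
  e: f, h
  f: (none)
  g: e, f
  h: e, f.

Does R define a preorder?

No

Reflexive: no — a is not related to itself.
Transitive: no — b R d and d R e, but not b R e.
So R is not a preorder.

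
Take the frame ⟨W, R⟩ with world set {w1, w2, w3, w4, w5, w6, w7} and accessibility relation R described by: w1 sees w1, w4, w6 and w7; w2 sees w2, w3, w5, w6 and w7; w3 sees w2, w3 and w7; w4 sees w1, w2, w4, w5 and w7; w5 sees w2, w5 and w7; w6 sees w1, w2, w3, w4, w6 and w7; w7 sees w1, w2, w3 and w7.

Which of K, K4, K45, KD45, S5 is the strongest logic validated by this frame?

Transitive (axiom 4): no — w1 R w4 and w4 R w2, but not w1 R w2.
Euclidean (axiom 5): no — w1 R w4 and w1 R w6, but not w4 R w6.
Serial (axiom D): yes — every world has a successor (e.g. w1 R w1).
Reflexive (axiom T): yes — every world is R-related to itself.
So F validates K; K4 would additionally require R to be transitive. The strongest is K.

K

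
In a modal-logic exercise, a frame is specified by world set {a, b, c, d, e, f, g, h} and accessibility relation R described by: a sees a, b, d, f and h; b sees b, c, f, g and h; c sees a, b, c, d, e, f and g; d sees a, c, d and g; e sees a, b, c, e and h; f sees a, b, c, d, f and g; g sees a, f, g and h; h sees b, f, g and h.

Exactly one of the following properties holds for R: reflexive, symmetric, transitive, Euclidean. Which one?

Reflexive: yes — every world is R-related to itself.
Symmetric: no — a R b but not b R a.
Transitive: no — a R b and b R c, but not a R c.
Euclidean: no — a R b and a R d, but not b R d.
Only reflexive holds.

reflexive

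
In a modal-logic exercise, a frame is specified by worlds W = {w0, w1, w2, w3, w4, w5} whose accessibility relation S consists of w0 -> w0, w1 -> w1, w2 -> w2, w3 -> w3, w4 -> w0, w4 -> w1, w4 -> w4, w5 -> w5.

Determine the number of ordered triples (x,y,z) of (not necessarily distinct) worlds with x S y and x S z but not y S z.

Enumerating: (w4,w0,w1), (w4,w0,w4), (w4,w1,w0), (w4,w1,w4).

4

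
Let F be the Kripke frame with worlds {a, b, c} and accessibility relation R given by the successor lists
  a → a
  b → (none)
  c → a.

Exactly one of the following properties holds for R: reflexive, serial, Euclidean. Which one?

Reflexive: no — b is not related to itself.
Serial: no — b has no R-successor.
Euclidean: yes — any two successors of a common world are R-related.
Only Euclidean holds.

Euclidean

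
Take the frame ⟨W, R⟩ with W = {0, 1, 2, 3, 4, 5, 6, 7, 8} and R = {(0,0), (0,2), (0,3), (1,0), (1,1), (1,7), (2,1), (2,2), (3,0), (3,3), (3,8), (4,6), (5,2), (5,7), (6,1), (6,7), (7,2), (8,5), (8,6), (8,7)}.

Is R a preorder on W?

No

Reflexive: no — 4 is not related to itself.
Transitive: no — 0 R 2 and 2 R 1, but not 0 R 1.
So R is not a preorder.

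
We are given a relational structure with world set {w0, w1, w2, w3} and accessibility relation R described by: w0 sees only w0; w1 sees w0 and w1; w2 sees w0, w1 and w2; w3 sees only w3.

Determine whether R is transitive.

Transitive: yes — every two-step R-path is closed by a direct edge.

Yes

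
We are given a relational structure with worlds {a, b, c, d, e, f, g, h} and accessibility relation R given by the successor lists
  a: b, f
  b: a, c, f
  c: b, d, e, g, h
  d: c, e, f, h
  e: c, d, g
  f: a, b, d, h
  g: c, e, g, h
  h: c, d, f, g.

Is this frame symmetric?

Yes

Symmetric: yes — every pair in R has its reverse in R.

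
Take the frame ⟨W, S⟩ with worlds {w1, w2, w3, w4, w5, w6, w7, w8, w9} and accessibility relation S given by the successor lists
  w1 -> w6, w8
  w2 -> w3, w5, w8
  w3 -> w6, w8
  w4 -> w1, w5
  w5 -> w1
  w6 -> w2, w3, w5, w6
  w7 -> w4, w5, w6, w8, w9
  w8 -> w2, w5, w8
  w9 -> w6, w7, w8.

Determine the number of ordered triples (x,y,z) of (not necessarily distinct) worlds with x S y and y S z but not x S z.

Enumerating: (w1,w6,w2), (w1,w6,w3), (w1,w6,w5), (w1,w8,w2), (w1,w8,w5), (w2,w3,w6), (w2,w5,w1), (w2,w8,w2), (w3,w6,w2), (w3,w6,w3), (w3,w6,w5), (w3,w8,w2), … and 24 more.
Total: 36.

36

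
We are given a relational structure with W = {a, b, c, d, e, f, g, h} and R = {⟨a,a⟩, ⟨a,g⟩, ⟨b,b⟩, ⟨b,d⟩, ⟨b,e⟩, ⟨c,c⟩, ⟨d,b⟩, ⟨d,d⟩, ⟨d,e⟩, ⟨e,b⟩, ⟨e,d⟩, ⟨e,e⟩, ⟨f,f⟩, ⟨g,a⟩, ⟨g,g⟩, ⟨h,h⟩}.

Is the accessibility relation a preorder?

Yes

Reflexive: yes — every world is R-related to itself.
Transitive: yes — every two-step R-path is closed by a direct edge.
So R is a preorder.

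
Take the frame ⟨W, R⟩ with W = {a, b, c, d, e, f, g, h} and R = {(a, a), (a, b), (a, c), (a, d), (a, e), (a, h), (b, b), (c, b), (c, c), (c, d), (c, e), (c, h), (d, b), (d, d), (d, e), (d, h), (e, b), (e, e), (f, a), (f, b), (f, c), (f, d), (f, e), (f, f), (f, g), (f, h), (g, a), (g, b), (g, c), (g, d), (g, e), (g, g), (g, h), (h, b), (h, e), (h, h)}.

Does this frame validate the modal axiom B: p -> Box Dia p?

The schema B characterises exactly the symmetric frames.
Symmetric: no — a R b but not b R a.

No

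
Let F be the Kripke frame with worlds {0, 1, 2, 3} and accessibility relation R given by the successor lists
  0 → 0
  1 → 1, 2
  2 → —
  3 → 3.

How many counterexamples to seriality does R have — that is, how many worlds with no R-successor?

Enumerating: 2.

1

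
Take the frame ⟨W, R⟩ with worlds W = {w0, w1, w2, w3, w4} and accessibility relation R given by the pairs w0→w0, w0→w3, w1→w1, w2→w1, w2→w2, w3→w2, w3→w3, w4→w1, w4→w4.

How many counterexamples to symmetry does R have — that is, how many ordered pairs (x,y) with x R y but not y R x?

Enumerating: (w0,w3), (w2,w1), (w3,w2), (w4,w1).

4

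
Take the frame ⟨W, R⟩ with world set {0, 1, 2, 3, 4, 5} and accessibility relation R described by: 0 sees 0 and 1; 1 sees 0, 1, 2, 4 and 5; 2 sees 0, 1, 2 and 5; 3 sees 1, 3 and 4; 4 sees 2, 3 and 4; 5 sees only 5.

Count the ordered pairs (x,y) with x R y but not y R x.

Enumerating: (1,4), (1,5), (2,0), (2,5), (3,1), (4,2).

6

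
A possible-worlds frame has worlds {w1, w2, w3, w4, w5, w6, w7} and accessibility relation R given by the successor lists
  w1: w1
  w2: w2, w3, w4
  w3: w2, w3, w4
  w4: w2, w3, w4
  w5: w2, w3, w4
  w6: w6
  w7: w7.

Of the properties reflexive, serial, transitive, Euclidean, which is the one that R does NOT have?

reflexive

Reflexive: no — w5 is not related to itself.
Serial: yes — every world has a successor (e.g. w1 R w1).
Transitive: yes — every two-step R-path is closed by a direct edge.
Euclidean: yes — any two successors of a common world are R-related.
Only reflexive fails.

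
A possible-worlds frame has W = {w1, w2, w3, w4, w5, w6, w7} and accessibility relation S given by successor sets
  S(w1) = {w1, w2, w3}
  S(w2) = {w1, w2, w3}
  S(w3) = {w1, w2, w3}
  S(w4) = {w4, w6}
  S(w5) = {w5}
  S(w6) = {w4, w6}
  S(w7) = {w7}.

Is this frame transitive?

Transitive: yes — every two-step S-path is closed by a direct edge.

Yes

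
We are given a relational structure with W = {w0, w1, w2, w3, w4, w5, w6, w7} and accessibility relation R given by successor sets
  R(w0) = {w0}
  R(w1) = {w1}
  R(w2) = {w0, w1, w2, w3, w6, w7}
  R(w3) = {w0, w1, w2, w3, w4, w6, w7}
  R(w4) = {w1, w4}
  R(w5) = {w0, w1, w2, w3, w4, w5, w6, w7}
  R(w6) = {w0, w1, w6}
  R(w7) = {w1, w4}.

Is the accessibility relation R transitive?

Transitive: no — w2 R w3 and w3 R w4, but not w2 R w4.

No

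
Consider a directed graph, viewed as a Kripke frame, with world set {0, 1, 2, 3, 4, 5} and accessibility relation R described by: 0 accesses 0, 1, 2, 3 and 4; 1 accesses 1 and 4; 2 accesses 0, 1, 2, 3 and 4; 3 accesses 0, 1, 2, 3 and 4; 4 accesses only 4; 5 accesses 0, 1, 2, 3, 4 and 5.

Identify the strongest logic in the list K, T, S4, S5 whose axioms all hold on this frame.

Reflexive (axiom T): yes — every world is R-related to itself.
Transitive (axiom 4): yes — every two-step R-path is closed by a direct edge.
Euclidean (axiom 5): no — 0 R 1 and 0 R 2, but not 1 R 2.
So F validates K, T, S4; S5 would additionally require R to be Euclidean. The strongest is S4.

S4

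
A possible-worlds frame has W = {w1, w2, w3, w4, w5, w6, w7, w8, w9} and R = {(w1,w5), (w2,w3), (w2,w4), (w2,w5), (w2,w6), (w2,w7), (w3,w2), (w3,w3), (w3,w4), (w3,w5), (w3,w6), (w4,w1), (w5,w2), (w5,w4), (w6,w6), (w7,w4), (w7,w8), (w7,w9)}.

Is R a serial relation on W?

No

Serial: no — w8 has no R-successor.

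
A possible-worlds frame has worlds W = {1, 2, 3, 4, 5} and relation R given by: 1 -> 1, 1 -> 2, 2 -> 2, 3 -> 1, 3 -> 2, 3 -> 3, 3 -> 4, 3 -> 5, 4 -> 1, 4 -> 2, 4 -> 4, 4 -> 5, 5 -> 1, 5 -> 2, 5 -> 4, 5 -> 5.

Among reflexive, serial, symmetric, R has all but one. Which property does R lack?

Reflexive: yes — every world is R-related to itself.
Serial: yes — every world has a successor (e.g. 1 R 1).
Symmetric: no — 1 R 2 but not 2 R 1.
Only symmetric fails.

symmetric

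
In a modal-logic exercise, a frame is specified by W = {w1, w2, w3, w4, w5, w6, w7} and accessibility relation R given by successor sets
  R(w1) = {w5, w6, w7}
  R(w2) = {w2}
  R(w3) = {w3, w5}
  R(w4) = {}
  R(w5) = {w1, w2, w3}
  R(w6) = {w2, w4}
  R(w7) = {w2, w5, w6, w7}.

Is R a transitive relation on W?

No

Transitive: no — w1 R w5 and w5 R w2, but not w1 R w2.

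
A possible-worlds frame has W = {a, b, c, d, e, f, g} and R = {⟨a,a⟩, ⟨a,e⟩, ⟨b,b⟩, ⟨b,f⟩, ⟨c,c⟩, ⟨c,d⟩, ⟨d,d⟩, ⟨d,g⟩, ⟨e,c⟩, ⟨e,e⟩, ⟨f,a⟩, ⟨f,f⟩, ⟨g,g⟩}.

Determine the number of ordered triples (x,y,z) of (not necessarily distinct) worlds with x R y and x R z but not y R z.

Enumerating: (a,e,a), (b,f,b), (c,d,c), (d,g,d), (e,c,e), (f,a,f).

6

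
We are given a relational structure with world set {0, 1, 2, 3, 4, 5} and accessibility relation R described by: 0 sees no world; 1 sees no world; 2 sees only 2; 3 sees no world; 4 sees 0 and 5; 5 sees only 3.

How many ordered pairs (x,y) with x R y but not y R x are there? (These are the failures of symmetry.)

3

Enumerating: (4,0), (4,5), (5,3).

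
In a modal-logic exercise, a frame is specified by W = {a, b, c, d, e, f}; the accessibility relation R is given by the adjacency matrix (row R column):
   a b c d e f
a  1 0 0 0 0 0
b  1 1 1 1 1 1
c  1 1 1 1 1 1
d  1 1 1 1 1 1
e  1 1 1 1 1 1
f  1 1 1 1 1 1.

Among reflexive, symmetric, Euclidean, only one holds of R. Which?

reflexive

Reflexive: yes — every world is R-related to itself.
Symmetric: no — b R a but not a R b.
Euclidean: no — b R a and b R c, but not a R c.
Only reflexive holds.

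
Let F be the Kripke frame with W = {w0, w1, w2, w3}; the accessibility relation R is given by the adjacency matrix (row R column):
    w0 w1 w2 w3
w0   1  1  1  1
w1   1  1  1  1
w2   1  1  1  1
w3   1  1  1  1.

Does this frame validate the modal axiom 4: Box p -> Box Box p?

By correspondence theory, 4 is valid on a frame iff R is transitive.
Transitive: yes — every two-step R-path is closed by a direct edge.

Yes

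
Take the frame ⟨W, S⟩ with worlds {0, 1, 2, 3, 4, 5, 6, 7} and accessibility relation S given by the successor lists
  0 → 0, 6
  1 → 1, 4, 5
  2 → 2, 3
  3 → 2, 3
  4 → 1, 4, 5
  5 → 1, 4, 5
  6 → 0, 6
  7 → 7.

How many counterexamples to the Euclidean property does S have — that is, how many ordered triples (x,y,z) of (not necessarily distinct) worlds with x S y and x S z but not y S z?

0

S is Euclidean; there are no such tuples.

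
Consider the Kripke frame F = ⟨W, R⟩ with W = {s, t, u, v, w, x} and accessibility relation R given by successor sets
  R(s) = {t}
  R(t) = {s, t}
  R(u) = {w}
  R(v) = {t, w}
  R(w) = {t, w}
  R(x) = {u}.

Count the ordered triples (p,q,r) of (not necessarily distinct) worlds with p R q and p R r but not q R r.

4

Enumerating: (t,s,s), (v,t,w), (w,t,w), (x,u,u).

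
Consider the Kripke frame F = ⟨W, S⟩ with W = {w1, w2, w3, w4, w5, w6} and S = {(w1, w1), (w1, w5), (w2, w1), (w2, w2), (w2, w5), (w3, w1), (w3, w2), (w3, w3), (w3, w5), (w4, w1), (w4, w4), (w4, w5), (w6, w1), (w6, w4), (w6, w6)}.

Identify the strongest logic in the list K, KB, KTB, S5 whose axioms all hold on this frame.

K

Symmetric (axiom B): no — w1 S w5 but not w5 S w1.
Reflexive (axiom T): no — w5 is not related to itself.
Euclidean (axiom 5): no — w2 S w5 and w2 S w1, but not w5 S w1.
So F validates K; KB would additionally require S to be symmetric. The strongest is K.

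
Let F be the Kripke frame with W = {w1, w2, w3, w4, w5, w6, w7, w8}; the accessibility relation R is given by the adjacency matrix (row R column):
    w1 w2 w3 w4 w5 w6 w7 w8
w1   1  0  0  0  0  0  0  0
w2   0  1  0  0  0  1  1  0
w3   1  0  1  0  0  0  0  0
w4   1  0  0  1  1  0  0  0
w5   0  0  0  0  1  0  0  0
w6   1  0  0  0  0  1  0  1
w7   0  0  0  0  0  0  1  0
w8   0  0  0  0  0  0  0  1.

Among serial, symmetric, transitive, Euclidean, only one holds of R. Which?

Serial: yes — every world has a successor (e.g. w1 R w1).
Symmetric: no — w2 R w6 but not w6 R w2.
Transitive: no — w2 R w6 and w6 R w1, but not w2 R w1.
Euclidean: no — w2 R w6 and w2 R w7, but not w6 R w7.
Only serial holds.

serial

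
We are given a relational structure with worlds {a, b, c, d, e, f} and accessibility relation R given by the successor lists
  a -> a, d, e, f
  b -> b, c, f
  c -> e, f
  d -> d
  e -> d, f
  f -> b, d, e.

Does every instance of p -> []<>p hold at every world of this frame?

No

By correspondence theory, B is valid on a frame iff R is symmetric.
Symmetric: no — a R d but not d R a.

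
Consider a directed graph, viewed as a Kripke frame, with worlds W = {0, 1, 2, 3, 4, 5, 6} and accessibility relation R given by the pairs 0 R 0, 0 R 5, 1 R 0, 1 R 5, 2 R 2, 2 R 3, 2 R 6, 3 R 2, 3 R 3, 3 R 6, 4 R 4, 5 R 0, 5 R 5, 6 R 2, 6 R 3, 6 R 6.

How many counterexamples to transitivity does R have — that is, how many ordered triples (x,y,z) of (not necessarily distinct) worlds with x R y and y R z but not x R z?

R is transitive; there are no such tuples.

0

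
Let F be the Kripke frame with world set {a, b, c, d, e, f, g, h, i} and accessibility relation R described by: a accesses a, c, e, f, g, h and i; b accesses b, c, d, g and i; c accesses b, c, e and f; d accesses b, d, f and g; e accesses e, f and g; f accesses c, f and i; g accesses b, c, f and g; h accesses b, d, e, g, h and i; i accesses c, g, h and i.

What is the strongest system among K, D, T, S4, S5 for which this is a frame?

T

Serial (axiom D): yes — every world has a successor (e.g. a R a).
Reflexive (axiom T): yes — every world is R-related to itself.
Transitive (axiom 4): no — a R c and c R b, but not a R b.
Euclidean (axiom 5): no — a R c and a R g, but not c R g.
So F validates K, D, T; S4 would additionally require R to be transitive. The strongest is T.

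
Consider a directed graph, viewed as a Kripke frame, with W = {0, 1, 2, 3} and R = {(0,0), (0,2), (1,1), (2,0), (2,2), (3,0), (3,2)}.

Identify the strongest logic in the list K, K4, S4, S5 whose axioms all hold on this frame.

Transitive (axiom 4): yes — every two-step R-path is closed by a direct edge.
Reflexive (axiom T): no — 3 is not related to itself.
Euclidean (axiom 5): yes — any two successors of a common world are R-related.
So F validates K, K4; S4 would additionally require R to be reflexive. The strongest is K4.

K4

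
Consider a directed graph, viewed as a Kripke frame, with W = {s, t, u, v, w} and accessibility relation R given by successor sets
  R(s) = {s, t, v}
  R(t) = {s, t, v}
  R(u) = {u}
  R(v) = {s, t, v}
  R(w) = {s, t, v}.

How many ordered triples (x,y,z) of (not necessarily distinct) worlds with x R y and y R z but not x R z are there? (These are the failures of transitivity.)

R is transitive; there are no such tuples.

0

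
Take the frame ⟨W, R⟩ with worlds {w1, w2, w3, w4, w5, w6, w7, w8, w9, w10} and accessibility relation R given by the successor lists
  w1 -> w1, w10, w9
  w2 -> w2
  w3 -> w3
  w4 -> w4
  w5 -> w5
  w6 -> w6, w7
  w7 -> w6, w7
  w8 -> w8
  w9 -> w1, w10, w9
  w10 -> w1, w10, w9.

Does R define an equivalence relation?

Reflexive: yes — every world is R-related to itself.
Symmetric: yes — every pair in R has its reverse in R.
Transitive: yes — every two-step R-path is closed by a direct edge.
So R is an equivalence relation.

Yes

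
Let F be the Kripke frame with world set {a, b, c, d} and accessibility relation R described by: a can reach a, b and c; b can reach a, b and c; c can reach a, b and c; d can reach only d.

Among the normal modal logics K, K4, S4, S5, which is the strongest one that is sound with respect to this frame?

Transitive (axiom 4): yes — every two-step R-path is closed by a direct edge.
Reflexive (axiom T): yes — every world is R-related to itself.
Euclidean (axiom 5): yes — any two successors of a common world are R-related.
So F validates K, K4, S4, S5. The strongest is S5.

S5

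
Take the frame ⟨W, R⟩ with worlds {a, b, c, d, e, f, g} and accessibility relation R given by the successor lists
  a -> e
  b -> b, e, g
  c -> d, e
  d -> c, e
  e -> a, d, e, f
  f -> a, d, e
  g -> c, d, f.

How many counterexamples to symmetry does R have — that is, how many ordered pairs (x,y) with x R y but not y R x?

8

Enumerating: (b,e), (b,g), (c,e), (f,a), (f,d), (g,c), (g,d), (g,f).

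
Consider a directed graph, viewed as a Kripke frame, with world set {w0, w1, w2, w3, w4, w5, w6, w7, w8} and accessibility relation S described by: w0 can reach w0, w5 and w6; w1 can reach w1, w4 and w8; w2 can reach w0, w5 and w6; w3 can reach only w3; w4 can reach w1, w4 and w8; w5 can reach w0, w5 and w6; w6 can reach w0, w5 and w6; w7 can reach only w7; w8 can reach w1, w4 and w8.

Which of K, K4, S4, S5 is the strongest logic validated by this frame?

Transitive (axiom 4): yes — every two-step S-path is closed by a direct edge.
Reflexive (axiom T): no — w2 is not related to itself.
Euclidean (axiom 5): yes — any two successors of a common world are S-related.
So F validates K, K4; S4 would additionally require S to be reflexive. The strongest is K4.

K4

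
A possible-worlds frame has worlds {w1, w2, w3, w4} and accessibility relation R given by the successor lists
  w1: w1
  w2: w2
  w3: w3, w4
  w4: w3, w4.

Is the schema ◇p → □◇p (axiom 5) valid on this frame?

Yes

The schema 5 characterises exactly the Euclidean frames.
Euclidean: yes — any two successors of a common world are R-related.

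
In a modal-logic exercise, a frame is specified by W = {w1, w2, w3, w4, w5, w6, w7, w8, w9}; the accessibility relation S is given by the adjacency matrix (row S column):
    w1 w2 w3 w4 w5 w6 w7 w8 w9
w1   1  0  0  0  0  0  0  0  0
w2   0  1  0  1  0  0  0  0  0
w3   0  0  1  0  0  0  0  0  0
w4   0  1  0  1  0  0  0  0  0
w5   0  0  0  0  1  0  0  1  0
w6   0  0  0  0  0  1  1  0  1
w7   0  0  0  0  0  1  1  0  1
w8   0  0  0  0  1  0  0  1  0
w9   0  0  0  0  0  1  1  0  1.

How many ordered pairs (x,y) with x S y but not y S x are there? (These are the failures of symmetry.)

0

S is symmetric; there are no such tuples.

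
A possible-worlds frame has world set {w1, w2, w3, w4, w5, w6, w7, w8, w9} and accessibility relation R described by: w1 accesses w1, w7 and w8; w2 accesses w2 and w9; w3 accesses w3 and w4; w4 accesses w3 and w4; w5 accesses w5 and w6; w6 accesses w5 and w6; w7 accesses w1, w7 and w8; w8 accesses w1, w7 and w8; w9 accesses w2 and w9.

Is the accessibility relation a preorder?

Reflexive: yes — every world is R-related to itself.
Transitive: yes — every two-step R-path is closed by a direct edge.
So R is a preorder.

Yes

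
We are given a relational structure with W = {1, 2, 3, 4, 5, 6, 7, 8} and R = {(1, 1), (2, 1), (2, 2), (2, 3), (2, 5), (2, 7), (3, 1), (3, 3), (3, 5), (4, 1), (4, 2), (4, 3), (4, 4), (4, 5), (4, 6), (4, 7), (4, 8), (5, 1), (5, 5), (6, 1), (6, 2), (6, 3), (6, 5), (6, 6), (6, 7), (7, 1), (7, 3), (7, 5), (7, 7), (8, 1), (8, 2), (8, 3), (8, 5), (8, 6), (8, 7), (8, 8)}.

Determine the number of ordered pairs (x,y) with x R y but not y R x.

28

Enumerating: (2,1), (2,3), (2,5), (2,7), (3,1), (3,5), (4,1), (4,2), (4,3), (4,5), (4,6), (4,7), … and 16 more.
Total: 28.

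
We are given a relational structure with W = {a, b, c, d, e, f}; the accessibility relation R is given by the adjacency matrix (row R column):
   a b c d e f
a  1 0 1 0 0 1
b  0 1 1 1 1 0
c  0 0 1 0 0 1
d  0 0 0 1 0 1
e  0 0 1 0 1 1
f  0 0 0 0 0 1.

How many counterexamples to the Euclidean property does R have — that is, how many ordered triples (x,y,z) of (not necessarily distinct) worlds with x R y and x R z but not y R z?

16

Enumerating: (a,c,a), (a,f,a), (a,f,c), (b,c,b), (b,c,d), (b,c,e), (b,d,b), (b,d,c), (b,d,e), (b,e,b), (b,e,d), (c,f,c), (d,f,d), (e,c,e), (e,f,c), (e,f,e).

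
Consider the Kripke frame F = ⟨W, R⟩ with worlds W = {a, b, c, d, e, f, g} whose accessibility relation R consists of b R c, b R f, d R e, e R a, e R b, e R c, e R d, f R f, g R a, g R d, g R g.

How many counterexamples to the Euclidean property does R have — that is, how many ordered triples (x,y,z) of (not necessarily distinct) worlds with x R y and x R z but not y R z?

Enumerating: (b,c,c), (b,c,f), (b,f,c), (d,e,e), (e,a,a), (e,a,b), (e,a,c), (e,a,d), (e,b,a), (e,b,b), (e,b,d), (e,c,a), … and 13 more.
Total: 25.

25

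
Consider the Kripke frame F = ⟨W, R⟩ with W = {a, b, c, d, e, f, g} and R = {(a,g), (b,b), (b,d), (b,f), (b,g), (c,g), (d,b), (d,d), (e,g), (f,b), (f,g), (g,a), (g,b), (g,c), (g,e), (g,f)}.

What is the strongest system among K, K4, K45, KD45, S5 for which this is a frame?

K

Transitive (axiom 4): no — a R g and g R b, but not a R b.
Euclidean (axiom 5): no — b R d and b R f, but not d R f.
Serial (axiom D): yes — every world has a successor (e.g. a R g).
Reflexive (axiom T): no — a is not related to itself.
So F validates K; K4 would additionally require R to be transitive. The strongest is K.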